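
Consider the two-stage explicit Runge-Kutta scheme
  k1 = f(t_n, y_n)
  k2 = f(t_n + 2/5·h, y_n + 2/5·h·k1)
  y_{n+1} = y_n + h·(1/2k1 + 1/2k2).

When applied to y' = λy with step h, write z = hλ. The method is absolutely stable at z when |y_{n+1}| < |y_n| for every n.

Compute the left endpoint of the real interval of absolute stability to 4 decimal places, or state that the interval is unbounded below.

left endpoint -5.0000.

With y'=λy (z=hλ):
  k1=λy_n ⇒ h·k1=z·y_n;  k2=λ(1+2/5z)y_n ⇒ h·k2=z(1+2/5z)y_n
  y_{n+1}/y_n = 1 + 1/2z + 1/2z(1+2/5z) = 1 + z + 1/5z²
  R(z) = 1 + z + 1/5z².

Solve |R(x)|<1 on ℝ⁻.
x=-1.6: |R|=0.0880
R=1: x+1/5x²=0 ⇒ x=−5=-5.0000; min R=1−1/(4·1/5)=-0.2500>−1
Confirm numerically:
  x=-4.943: |R|=0.94365 <1
  x=-4.480: |R|=0.53408 <1
  x=-4.228: |R|=0.34720 <1
  x=-3.120: |R|=0.17312 <1
  x=-5.512: |R|=1.56443 >1
  x=-5.324: |R|=1.34500 >1
  x=-5.090: |R|=1.09162 >1
Interval (-5.0000, 0).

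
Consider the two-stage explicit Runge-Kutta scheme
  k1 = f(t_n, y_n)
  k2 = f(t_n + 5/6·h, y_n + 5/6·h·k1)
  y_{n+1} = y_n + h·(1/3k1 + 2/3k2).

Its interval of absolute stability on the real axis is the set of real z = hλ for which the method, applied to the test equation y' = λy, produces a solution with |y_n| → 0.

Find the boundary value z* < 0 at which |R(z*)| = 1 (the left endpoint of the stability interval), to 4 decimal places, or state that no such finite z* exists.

Set f=λy, z=hλ:
  k1=λy_n ⇒ h·k1=z·y_n;  k2=λ(1+5/6z)y_n ⇒ h·k2=z(1+5/6z)y_n
  y_{n+1}/y_n = 1 + 1/3z + 2/3z(1+5/6z) = 1 + z + 5/9z²
  ⇒ R(z) = 1 + z + 5/9z².

Need |R(x)|<1, x<0.
x=-0.85: |R|=0.5514
R=1: x+5/9x²=0 ⇒ x=−9/5=-1.8000; min R=1−1/(4·5/9)=0.5500>−1
Confirm numerically:
  x=-1.723: |R|=0.92629 <1
  x=-1.397: |R|=0.68723 <1
  x=-0.888: |R|=0.55008 <1
  x=-2.285: |R|=1.61568 >1
  x=-2.071: |R|=1.31180 >1
  x=-1.980: |R|=1.19800 >1
So |R|<1 on (-1.8000, 0).

left endpoint -1.8000.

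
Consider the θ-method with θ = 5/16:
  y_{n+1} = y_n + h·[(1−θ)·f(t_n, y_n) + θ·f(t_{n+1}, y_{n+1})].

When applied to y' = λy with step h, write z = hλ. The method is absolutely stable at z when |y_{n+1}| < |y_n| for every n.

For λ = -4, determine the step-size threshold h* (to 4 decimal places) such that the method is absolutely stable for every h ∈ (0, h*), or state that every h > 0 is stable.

(-5.3333,0); λ=-4 ⇒ h* = (16/3)/4 = 1.3333.

On y'=λy, z=hλ:
  y_{n+1} = y_n + z·[11/16·y_n + 5/16·y_{n+1}] ⇒ (1 − 5/16z)y_{n+1} = (1 + 11/16z)y_n
  R(z) = (1 + 11/16z)/(1 − 5/16z).

Solve |R(x)|<1 on ℝ⁻.
x=-0.7: |R|=0.4256
R=−1: 1+11/16x = −1+5/16x ⇒ -3/8x=2 ⇒ x=2/(-3/8)=-5.3333
Confirm numerically:
  x=-4.577: |R|=0.88330 <1
  x=-3.588: |R|=0.69146 <1
  x=-3.565: |R|=0.68633 <1
  x=-2.213: |R|=0.30826 <1
  x=-5.667: |R|=1.04516 >1
  x=-5.450: |R|=1.01618 >1
So |R|<1 on (-5.3333, 0).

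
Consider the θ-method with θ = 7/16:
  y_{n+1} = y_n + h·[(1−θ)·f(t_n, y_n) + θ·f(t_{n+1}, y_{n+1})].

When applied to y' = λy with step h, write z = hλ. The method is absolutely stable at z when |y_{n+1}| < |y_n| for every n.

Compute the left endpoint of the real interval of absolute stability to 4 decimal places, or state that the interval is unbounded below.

z* = -16.0000.

Test eqn y'=λy, z=hλ:
  y_{n+1} = y_n + z·[9/16·y_n + 7/16·y_{n+1}] ⇒ (1 − 7/16z)y_{n+1} = (1 + 9/16z)y_n
  so R(z) = (1 + 9/16z)/(1 − 7/16z).

Find x<0 with |R(x)|<1.
x=-1.66: |R|=0.0384
R=−1: 1+9/16x = −1+7/16x ⇒ -1/8x=2 ⇒ x=2/(-1/8)=-16.0000
Confirm numerically:
  x=-14.040: |R|=0.96570 <1
  x=-10.417: |R|=0.87443 <1
  x=-9.859: |R|=0.85553 <1
  x=-8.965: |R|=0.82134 <1
  x=-16.560: |R|=1.00849 >1
  x=-16.327: |R|=1.00502 >1
  x=-16.254: |R|=1.00391 >1
So |R|<1 on (-16.0000, 0).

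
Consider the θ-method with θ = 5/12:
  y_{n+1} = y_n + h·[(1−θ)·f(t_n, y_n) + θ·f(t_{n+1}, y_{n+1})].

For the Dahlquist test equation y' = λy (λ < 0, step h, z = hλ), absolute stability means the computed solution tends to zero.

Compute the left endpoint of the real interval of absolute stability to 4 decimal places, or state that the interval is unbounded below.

left endpoint -12.0000.

Test eqn y'=λy, z=hλ:
  y_{n+1} = y_n + z·[7/12·y_n + 5/12·y_{n+1}] ⇒ (1 − 5/12z)y_{n+1} = (1 + 7/12z)y_n
  ⇒ R(z) = (1 + 7/12z)/(1 − 5/12z).

Need |R(x)|<1, x<0.
x=-1.2: |R|=0.2000
R=−1: 1+7/12x = −1+5/12x ⇒ -1/6x=2 ⇒ x=2/(-1/6)=-12.0000
Confirm numerically:
  x=-10.462: |R|=0.95217 <1
  x=-9.981: |R|=0.93477 <1
  x=-8.698: |R|=0.88099 <1
  x=-8.376: |R|=0.86548 <1
  x=-12.540: |R|=1.01446 >1
  x=-12.424: |R|=1.01144 >1
Stable set (-12.0000, 0).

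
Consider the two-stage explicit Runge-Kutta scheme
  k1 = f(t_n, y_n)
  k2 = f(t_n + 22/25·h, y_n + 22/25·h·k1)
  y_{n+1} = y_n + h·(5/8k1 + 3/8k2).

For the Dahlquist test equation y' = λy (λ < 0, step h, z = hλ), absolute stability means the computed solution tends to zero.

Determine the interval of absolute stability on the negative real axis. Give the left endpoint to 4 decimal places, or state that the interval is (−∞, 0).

With y'=λy (z=hλ):
  k1=λy_n ⇒ h·k1=z·y_n;  k2=λ(1+22/25z)y_n ⇒ h·k2=z(1+22/25z)y_n
  y_{n+1}/y_n = 1 + 5/8z + 3/8z(1+22/25z) = 1 + z + 33/100z²
  so R(z) = 1 + z + 33/100z².

Solve |R(x)|<1 on ℝ⁻.
x=-1.15: |R|=0.2864
R=1: x+33/100x²=0 ⇒ x=−100/33=-3.0303; min R=1−1/(4·33/100)=0.2424>−1
Confirm numerically:
  x=-2.796: |R|=0.78381 <1
  x=-2.381: |R|=0.48982 <1
  x=-1.794: |R|=0.26808 <1
  x=-3.546: |R|=1.60346 >1
  x=-3.164: |R|=1.13960 >1
  x=-3.123: |R|=1.09553 >1
So |R|<1 on (-3.0303, 0).

(-3.0303, 0).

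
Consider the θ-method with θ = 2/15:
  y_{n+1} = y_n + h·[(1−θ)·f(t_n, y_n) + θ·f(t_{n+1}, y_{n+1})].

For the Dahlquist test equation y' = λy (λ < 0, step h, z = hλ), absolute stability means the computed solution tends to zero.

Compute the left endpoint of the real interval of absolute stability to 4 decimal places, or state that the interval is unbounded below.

On y'=λy, z=hλ:
  y_{n+1} = y_n + z·[13/15·y_n + 2/15·y_{n+1}] ⇒ (1 − 2/15z)y_{n+1} = (1 + 13/15z)y_n
  so R(z) = (1 + 13/15z)/(1 − 2/15z).

Need |R(x)|<1, x<0.
x=-1.51: |R|=0.2569
R=−1: 1+13/15x = −1+2/15x ⇒ -11/15x=2 ⇒ x=2/(-11/15)=-2.7273
Confirm numerically:
  x=-1.755: |R|=0.42220 <1
  x=-1.338: |R|=0.13544 <1
  x=-1.213: |R|=0.04413 <1
  x=-2.822: |R|=1.05047 >1
  x=-2.820: |R|=1.04942 >1
Interval (-2.7273, 0).

z* = -2.7273.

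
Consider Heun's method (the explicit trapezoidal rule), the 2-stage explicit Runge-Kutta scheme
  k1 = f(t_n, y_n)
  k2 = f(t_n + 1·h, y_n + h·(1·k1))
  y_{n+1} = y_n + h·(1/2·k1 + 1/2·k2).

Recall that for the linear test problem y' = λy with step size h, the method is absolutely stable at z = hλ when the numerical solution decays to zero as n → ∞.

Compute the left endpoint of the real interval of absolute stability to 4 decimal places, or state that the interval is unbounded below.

z* = -2.0000.

Test eqn y'=λy, z=hλ:
  order 2, 2-stage ⇒ R(z)=1+z+z^2/2
  (e.g. R(-0.78)=0.52420, |R|=0.52420)

Need |R(x)|<1, x<0.
x=-0.78: |R|=0.5242
|R(-2.07)|=1.0724 |R(-1.84)|=0.8528 |R(-0.68)|=0.5512
Bisect:
  x_lo=-2.6519 |R|=1.8644  x_hi=-0.3577 |R|=0.7063
  mid=-1.50479 |R|=0.62741 →hi
  mid=-2.07836 |R|=1.08143 →lo
  mid=-1.79157 |R|=0.81330 →hi
  mid=-1.93497 |R|=0.93708 →hi
  mid=-2.00666 |R|=1.00669 →lo
  mid=-1.97081 |R|=0.97124 →hi
  mid=-1.98874 |R|=0.98880 →hi
  mid=-1.99770 |R|=0.99770 →hi
  mid=-2.00218 |R|=1.00218 →lo
  ...
  [-2.00008,-1.99994] ⇒ x*=-2.0000
Stable set (-2.0000, 0).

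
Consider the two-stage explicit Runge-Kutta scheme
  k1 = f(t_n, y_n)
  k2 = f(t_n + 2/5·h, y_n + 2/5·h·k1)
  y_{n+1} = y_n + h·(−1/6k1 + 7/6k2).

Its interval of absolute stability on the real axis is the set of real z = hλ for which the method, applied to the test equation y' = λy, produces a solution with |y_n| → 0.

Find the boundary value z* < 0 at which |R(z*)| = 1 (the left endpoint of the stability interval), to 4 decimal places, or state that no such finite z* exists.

Test eqn y'=λy, z=hλ:
  k1=λy_n ⇒ h·k1=z·y_n;  k2=λ(1+2/5z)y_n ⇒ h·k2=z(1+2/5z)y_n
  y_{n+1}/y_n = 1 − 1/6z + 7/6z(1+2/5z) = 1 + z + 7/15z²
  ⇒ R(z) = 1 + z + 7/15z².

Boundary: |R(x)|=1, x<0.
x=-0.4: |R|=0.6747
R=1: x+7/15x²=0 ⇒ x=−15/7=-2.1429; min R=1−1/(4·7/15)=0.4643>−1
Confirm numerically:
  x=-1.991: |R|=0.85890 <1
  x=-1.565: |R|=0.57797 <1
  x=-1.344: |R|=0.49896 <1
  x=-2.334: |R|=1.20819 >1
  x=-2.275: |R|=1.14029 >1
So |R|<1 on (-2.1429, 0).

z* = -2.1429.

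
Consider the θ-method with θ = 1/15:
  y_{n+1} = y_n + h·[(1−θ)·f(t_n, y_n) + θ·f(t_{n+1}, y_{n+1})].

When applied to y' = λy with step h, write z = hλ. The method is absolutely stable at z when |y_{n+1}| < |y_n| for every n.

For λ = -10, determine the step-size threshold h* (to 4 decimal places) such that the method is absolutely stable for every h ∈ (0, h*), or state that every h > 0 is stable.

On y'=λy, z=hλ:
  y_{n+1} = y_n + z·[14/15·y_n + 1/15·y_{n+1}] ⇒ (1 − 1/15z)y_{n+1} = (1 + 14/15z)y_n
  R(z) = (1 + 14/15z)/(1 − 1/15z).

Boundary: |R(x)|=1, x<0.
x=-0.87: |R|=0.1777
R=−1: 1+14/15x = −1+1/15x ⇒ -13/15x=2 ⇒ x=2/(-13/15)=-2.3077
Confirm numerically:
  x=-2.251: |R|=0.95728 <1
  x=-2.058: |R|=0.80971 <1
  x=-0.998: |R|=0.06426 <1
  x=-2.778: |R|=1.34391 >1
  x=-2.340: |R|=1.02422 >1
So |R|<1 on (-2.3077, 0).

(-2.3077,0); λ=-10 ⇒ h* = (30/13)/10 = 0.2308.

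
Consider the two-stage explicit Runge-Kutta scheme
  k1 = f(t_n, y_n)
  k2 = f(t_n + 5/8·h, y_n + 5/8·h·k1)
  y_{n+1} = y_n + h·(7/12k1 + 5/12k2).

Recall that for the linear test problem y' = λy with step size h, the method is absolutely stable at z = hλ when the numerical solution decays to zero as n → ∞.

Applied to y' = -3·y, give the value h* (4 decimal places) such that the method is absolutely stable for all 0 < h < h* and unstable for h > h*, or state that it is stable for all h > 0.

On y'=λy, z=hλ:
  k1=λy_n ⇒ h·k1=z·y_n;  k2=λ(1+5/8z)y_n ⇒ h·k2=z(1+5/8z)y_n
  y_{n+1}/y_n = 1 + 7/12z + 5/12z(1+5/8z) = 1 + z + 25/96z²
  ⇒ R(z) = 1 + z + 25/96z².

Boundary: |R(x)|=1, x<0.
x=-0.42: |R|=0.6259
R=1: x+25/96x²=0 ⇒ x=−96/25=-3.8400; min R=1−1/(4·25/96)=0.0400>−1
Confirm numerically:
  x=-3.462: |R|=0.65921 <1
  x=-2.797: |R|=0.24029 <1
  x=-2.455: |R|=0.11454 <1
  x=-2.414: |R|=0.10355 <1
  x=-4.353: |R|=1.58153 >1
  x=-4.092: |R|=1.26854 >1
Interval (-3.8400, 0).

(-3.8400,0); λ=-3 ⇒ h* = (96/25)/3 = 1.2800.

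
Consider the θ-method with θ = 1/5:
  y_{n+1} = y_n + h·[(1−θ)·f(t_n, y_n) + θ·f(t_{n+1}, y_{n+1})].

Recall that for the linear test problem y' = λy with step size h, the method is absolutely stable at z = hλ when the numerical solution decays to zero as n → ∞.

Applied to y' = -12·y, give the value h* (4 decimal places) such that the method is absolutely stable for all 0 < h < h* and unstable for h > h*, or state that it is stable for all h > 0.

(-3.3333,0); λ=-12 ⇒ h* = (10/3)/12 = 0.2778.

With y'=λy (z=hλ):
  y_{n+1} = y_n + z·[4/5·y_n + 1/5·y_{n+1}] ⇒ (1 − 1/5z)y_{n+1} = (1 + 4/5z)y_n
  Hence R(z) = (1 + 4/5z)/(1 − 1/5z).

Need |R(x)|<1, x<0.
x=-1.39: |R|=0.0876
R=−1: 1+4/5x = −1+1/5x ⇒ -3/5x=2 ⇒ x=2/(-3/5)=-3.3333
Confirm numerically:
  x=-3.208: |R|=0.95419 <1
  x=-2.609: |R|=0.71442 <1
  x=-2.188: |R|=0.52198 <1
  x=-1.706: |R|=0.27200 <1
  x=-3.594: |R|=1.09099 >1
  x=-3.593: |R|=1.09066 >1
  x=-3.559: |R|=1.07910 >1
Stable set (-3.3333, 0).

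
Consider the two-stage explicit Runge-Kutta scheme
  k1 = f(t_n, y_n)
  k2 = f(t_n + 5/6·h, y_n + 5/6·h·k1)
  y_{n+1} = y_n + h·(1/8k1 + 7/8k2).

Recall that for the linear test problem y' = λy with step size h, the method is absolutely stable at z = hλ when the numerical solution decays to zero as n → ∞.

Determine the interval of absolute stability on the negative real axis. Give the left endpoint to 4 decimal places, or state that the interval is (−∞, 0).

On y'=λy, z=hλ:
  k1=λy_n ⇒ h·k1=z·y_n;  k2=λ(1+5/6z)y_n ⇒ h·k2=z(1+5/6z)y_n
  y_{n+1}/y_n = 1 + 1/8z + 7/8z(1+5/6z) = 1 + z + 35/48z²
  R(z) = 1 + z + 35/48z².

Boundary: |R(x)|=1, x<0.
x=-0.91: |R|=0.6938
R=1: x+35/48x²=0 ⇒ x=−48/35=-1.3714; min R=1−1/(4·35/48)=0.6571>−1
Confirm numerically:
  x=-1.284: |R|=0.91814 <1
  x=-1.137: |R|=0.80564 <1
  x=-0.967: |R|=0.71484 <1
  x=-0.587: |R|=0.66425 <1
  x=-1.961: |R|=1.84303 >1
  x=-1.941: |R|=1.80612 >1
  x=-1.493: |R|=1.13235 >1
Stable set (-1.3714, 0).

(-1.3714, 0).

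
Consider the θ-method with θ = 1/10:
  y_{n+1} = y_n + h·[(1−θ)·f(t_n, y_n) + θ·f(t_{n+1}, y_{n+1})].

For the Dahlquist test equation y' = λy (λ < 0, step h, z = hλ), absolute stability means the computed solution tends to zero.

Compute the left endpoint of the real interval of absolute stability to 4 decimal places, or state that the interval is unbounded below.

On y'=λy, z=hλ:
  y_{n+1} = y_n + z·[9/10·y_n + 1/10·y_{n+1}] ⇒ (1 − 1/10z)y_{n+1} = (1 + 9/10z)y_n
  so R(z) = (1 + 9/10z)/(1 − 1/10z).

Need |R(x)|<1, x<0.
x=-0.41: |R|=0.6061
R=−1: 1+9/10x = −1+1/10x ⇒ -4/5x=2 ⇒ x=2/(-4/5)=-2.5000
Confirm numerically:
  x=-1.926: |R|=0.61496 <1
  x=-1.917: |R|=0.60863 <1
  x=-1.738: |R|=0.48066 <1
  x=-1.001: |R|=0.09008 <1
  x=-3.036: |R|=1.32894 >1
  x=-3.032: |R|=1.32658 >1
  x=-2.809: |R|=1.19299 >1
Stable set (-2.5000, 0).

z* = -2.5000.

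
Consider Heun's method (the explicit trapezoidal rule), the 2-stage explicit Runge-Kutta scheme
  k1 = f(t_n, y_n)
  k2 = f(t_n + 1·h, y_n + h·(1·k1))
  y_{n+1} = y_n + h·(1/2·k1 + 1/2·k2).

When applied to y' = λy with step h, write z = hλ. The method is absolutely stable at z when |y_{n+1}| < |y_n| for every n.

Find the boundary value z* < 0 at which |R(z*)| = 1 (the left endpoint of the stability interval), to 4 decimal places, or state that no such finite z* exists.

left endpoint -2.0000.

On y'=λy, z=hλ:
  order 2, 2-stage ⇒ R(z)=1+z+z^2/2
  (e.g. R(-0.32)=0.73120, |R|=0.73120)

Boundary: |R(x)|=1, x<0.
x=-0.32: |R|=0.7312
|R(-1.66)|=0.7178 |R(-1.59)|=0.6741 |R(-1.11)|=0.5060
Bisect:
  x_lo=-2.3472 |R|=1.4075  x_hi=-0.2574 |R|=0.7757
  mid=-1.30232 |R|=0.54570 →hi
  mid=-1.82477 |R|=0.84012 →hi
  mid=-2.08599 |R|=1.08969 →lo
  mid=-1.95538 |R|=0.95638 →hi
  mid=-2.02069 |R|=1.02090 →lo
  mid=-1.98803 |R|=0.98811 →hi
  mid=-2.00436 |R|=1.00437 →lo
  mid=-1.99620 |R|=0.99620 →hi
  ...
  [-2.00002,-1.99990] ⇒ x*=-2.0000
So |R|<1 on (-2.0000, 0).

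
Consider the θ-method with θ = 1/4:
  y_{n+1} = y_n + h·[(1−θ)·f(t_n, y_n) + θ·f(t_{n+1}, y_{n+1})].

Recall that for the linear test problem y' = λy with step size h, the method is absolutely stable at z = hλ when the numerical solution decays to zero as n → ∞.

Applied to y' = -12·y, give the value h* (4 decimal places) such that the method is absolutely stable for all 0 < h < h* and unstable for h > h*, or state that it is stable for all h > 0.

(-4.0000,0); λ=-12 ⇒ h* = (4)/12 = 0.3333.

On y'=λy, z=hλ:
  y_{n+1} = y_n + z·[3/4·y_n + 1/4·y_{n+1}] ⇒ (1 − 1/4z)y_{n+1} = (1 + 3/4z)y_n
  R(z) = (1 + 3/4z)/(1 − 1/4z).

Boundary: |R(x)|=1, x<0.
x=-0.81: |R|=0.3264
R=−1: 1+3/4x = −1+1/4x ⇒ -1/2x=2 ⇒ x=2/(-1/2)=-4.0000
Confirm numerically:
  x=-3.879: |R|=0.96929 <1
  x=-3.001: |R|=0.71461 <1
  x=-2.492: |R|=0.53543 <1
  x=-2.046: |R|=0.35362 <1
  x=-4.543: |R|=1.12712 >1
  x=-4.494: |R|=1.11632 >1
  x=-4.360: |R|=1.08612 >1
Interval (-4.0000, 0).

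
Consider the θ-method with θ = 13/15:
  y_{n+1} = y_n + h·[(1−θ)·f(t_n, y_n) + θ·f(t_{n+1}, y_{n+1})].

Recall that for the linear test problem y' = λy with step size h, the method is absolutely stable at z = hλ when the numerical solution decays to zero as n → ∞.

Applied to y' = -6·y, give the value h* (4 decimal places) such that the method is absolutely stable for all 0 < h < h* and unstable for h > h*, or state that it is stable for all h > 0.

interval (−∞, 0). Any h>0 works for λ=-6.

Test eqn y'=λy, z=hλ:
  y_{n+1} = y_n + z·[2/15·y_n + 13/15·y_{n+1}] ⇒ (1 − 13/15z)y_{n+1} = (1 + 2/15z)y_n
  Hence R(z) = (1 + 2/15z)/(1 − 13/15z).

Boundary: |R(x)|=1, x<0.
x=-0.78: |R|=0.5346
x=-2: |R|=0.2683
x=-10: |R|=0.0345
x=-100: |R|=0.1407
θ=13/15≥1/2 ⇒ |1+2/15x|<|1−13/15x| ∀x<0 ⇒ unbounded interval.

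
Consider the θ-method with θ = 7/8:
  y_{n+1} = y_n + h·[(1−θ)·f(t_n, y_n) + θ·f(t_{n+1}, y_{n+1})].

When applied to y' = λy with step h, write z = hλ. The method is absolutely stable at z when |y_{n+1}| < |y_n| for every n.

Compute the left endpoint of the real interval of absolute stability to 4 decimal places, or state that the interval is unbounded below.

On y'=λy, z=hλ:
  y_{n+1} = y_n + z·[1/8·y_n + 7/8·y_{n+1}] ⇒ (1 − 7/8z)y_{n+1} = (1 + 1/8z)y_n
  ⇒ R(z) = (1 + 1/8z)/(1 − 7/8z).

Need |R(x)|<1, x<0.
x=-0.75: |R|=0.5472
x=-2: |R|=0.2727
x=-10: |R|=0.0256
x=-100: |R|=0.1299
θ=7/8≥1/2 ⇒ |1+1/8x|<|1−7/8x| ∀x<0 ⇒ interval (−∞,0).

(−∞, 0) — no finite endpoint.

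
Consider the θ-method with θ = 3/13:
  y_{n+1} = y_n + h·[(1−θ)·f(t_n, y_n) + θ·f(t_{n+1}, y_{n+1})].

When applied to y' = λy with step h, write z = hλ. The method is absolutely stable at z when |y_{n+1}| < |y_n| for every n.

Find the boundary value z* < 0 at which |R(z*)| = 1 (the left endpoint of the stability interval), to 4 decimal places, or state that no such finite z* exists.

On y'=λy, z=hλ:
  y_{n+1} = y_n + z·[10/13·y_n + 3/13·y_{n+1}] ⇒ (1 − 3/13z)y_{n+1} = (1 + 10/13z)y_n
  Hence R(z) = (1 + 10/13z)/(1 − 3/13z).

Boundary: |R(x)|=1, x<0.
x=-1.73: |R|=0.2364
R=−1: 1+10/13x = −1+3/13x ⇒ -7/13x=2 ⇒ x=2/(-7/13)=-3.7143
Confirm numerically:
  x=-3.448: |R|=0.92015 <1
  x=-3.136: |R|=0.81935 <1
  x=-2.783: |R|=0.69465 <1
  x=-3.777: |R|=1.01804 >1
  x=-3.766: |R|=1.01490 >1
Stable set (-3.7143, 0).

z* = -3.7143.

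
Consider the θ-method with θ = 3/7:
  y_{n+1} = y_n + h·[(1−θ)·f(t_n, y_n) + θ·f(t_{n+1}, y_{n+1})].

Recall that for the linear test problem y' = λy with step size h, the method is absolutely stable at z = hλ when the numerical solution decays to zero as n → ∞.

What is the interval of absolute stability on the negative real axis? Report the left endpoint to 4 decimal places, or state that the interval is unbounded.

Test eqn y'=λy, z=hλ:
  y_{n+1} = y_n + z·[4/7·y_n + 3/7·y_{n+1}] ⇒ (1 − 3/7z)y_{n+1} = (1 + 4/7z)y_n
  so R(z) = (1 + 4/7z)/(1 − 3/7z).

Need |R(x)|<1, x<0.
x=-1.35: |R|=0.1448
R=−1: 1+4/7x = −1+3/7x ⇒ -1/7x=2 ⇒ x=2/(-1/7)=-14.0000
Confirm numerically:
  x=-12.245: |R|=0.95987 <1
  x=-10.988: |R|=0.92463 <1
  x=-10.002: |R|=0.89196 <1
  x=-9.570: |R|=0.87595 <1
  x=-14.456: |R|=1.00905 >1
  x=-14.092: |R|=1.00187 >1
  x=-14.048: |R|=1.00098 >1
Stable set (-14.0000, 0).

z∈(-14.0000,0).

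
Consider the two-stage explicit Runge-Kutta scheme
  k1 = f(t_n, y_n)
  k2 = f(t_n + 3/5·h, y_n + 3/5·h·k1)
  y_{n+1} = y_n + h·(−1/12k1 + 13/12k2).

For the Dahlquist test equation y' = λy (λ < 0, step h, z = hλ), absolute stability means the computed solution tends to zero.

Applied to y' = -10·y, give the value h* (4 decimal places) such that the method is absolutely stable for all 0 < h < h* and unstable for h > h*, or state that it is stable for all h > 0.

(-1.5385,0); λ=-10 ⇒ h* = (20/13)/10 = 0.1538.

Test eqn y'=λy, z=hλ:
  k1=λy_n ⇒ h·k1=z·y_n;  k2=λ(1+3/5z)y_n ⇒ h·k2=z(1+3/5z)y_n
  y_{n+1}/y_n = 1 − 1/12z + 13/12z(1+3/5z) = 1 + z + 13/20z²
  ⇒ R(z) = 1 + z + 13/20z².

Find x<0 with |R(x)|<1.
x=-1.8: |R|=1.3060
R=1: x+13/20x²=0 ⇒ x=−20/13=-1.5385; min R=1−1/(4·13/20)=0.6154>−1
Confirm numerically:
  x=-1.375: |R|=0.85391 <1
  x=-1.282: |R|=0.78629 <1
  x=-0.791: |R|=0.61569 <1
  x=-0.667: |R|=0.62218 <1
  x=-2.010: |R|=1.61606 >1
  x=-1.756: |R|=1.24830 >1
  x=-1.679: |R|=1.15338 >1
Interval (-1.5385, 0).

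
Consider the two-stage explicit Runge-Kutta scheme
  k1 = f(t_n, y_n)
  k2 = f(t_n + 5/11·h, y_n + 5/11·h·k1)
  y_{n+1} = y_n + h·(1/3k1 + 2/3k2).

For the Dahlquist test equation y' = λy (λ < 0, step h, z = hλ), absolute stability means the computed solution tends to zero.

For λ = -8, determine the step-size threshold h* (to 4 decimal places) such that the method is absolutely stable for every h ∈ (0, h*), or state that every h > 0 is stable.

Test eqn y'=λy, z=hλ:
  k1=λy_n ⇒ h·k1=z·y_n;  k2=λ(1+5/11z)y_n ⇒ h·k2=z(1+5/11z)y_n
  y_{n+1}/y_n = 1 + 1/3z + 2/3z(1+5/11z) = 1 + z + 10/33z²
  Hence R(z) = 1 + z + 10/33z².

Boundary: |R(x)|=1, x<0.
x=-1.64: |R|=0.1750
R=1: x+10/33x²=0 ⇒ x=−33/10=-3.3000; min R=1−1/(4·10/33)=0.1750>−1
Confirm numerically:
  x=-3.221: |R|=0.92289 <1
  x=-2.295: |R|=0.30107 <1
  x=-1.404: |R|=0.19334 <1
  x=-3.881: |R|=1.68329 >1
  x=-3.357: |R|=1.05798 >1
Interval (-3.3000, 0).

(-3.3000,0); λ=-8 ⇒ h* = (33/10)/8 = 0.4125.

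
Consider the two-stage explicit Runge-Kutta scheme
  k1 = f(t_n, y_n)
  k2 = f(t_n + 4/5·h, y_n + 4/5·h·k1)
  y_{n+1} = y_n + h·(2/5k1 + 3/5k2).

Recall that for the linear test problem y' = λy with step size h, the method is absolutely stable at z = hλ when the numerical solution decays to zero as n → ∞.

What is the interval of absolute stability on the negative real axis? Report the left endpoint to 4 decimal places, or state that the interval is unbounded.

Set f=λy, z=hλ:
  k1=λy_n ⇒ h·k1=z·y_n;  k2=λ(1+4/5z)y_n ⇒ h·k2=z(1+4/5z)y_n
  y_{n+1}/y_n = 1 + 2/5z + 3/5z(1+4/5z) = 1 + z + 12/25z²
  so R(z) = 1 + z + 12/25z².

Need |R(x)|<1, x<0.
x=-1.33: |R|=0.5191
R=1: x+12/25x²=0 ⇒ x=−25/12=-2.0833; min R=1−1/(4·12/25)=0.4792>−1
Confirm numerically:
  x=-1.442: |R|=0.55609 <1
  x=-1.036: |R|=0.47918 <1
  x=-0.931: |R|=0.48505 <1
  x=-2.365: |R|=1.31975 >1
  x=-2.262: |R|=1.19399 >1
  x=-2.134: |R|=1.05190 >1
Interval (-2.0833, 0).

z∈(-2.0833,0).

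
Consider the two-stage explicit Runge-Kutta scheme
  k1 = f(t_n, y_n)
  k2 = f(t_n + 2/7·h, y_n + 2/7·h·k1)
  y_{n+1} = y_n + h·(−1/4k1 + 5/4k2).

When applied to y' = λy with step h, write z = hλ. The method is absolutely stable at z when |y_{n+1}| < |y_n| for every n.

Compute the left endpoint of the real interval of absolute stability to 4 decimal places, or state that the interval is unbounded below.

With y'=λy (z=hλ):
  k1=λy_n ⇒ h·k1=z·y_n;  k2=λ(1+2/7z)y_n ⇒ h·k2=z(1+2/7z)y_n
  y_{n+1}/y_n = 1 − 1/4z + 5/4z(1+2/7z) = 1 + z + 5/14z²
  R(z) = 1 + z + 5/14z².

Find x<0 with |R(x)|<1.
x=-1.47: |R|=0.3018
R=1: x+5/14x²=0 ⇒ x=−14/5=-2.8000; min R=1−1/(4·5/14)=0.3000>−1
Confirm numerically:
  x=-2.392: |R|=0.65145 <1
  x=-2.199: |R|=0.52800 <1
  x=-2.133: |R|=0.49189 <1
  x=-1.661: |R|=0.32433 <1
  x=-3.224: |R|=1.48821 >1
  x=-3.138: |R|=1.37880 >1
  x=-2.869: |R|=1.07070 >1
Interval (-2.8000, 0).

left endpoint -2.8000.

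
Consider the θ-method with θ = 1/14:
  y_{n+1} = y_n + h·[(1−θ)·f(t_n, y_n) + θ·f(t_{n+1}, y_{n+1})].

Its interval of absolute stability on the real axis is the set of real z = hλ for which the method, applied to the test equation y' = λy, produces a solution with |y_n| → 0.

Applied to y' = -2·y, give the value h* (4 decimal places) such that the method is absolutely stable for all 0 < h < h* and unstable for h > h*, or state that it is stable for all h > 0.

Test eqn y'=λy, z=hλ:
  y_{n+1} = y_n + z·[13/14·y_n + 1/14·y_{n+1}] ⇒ (1 − 1/14z)y_{n+1} = (1 + 13/14z)y_n
  Hence R(z) = (1 + 13/14z)/(1 − 1/14z).

Solve |R(x)|<1 on ℝ⁻.
x=-1.72: |R|=0.5318
R=−1: 1+13/14x = −1+1/14x ⇒ -6/7x=2 ⇒ x=2/(-6/7)=-2.3333
Confirm numerically:
  x=-2.147: |R|=0.86152 <1
  x=-1.590: |R|=0.42784 <1
  x=-1.250: |R|=0.14754 <1
  x=-1.021: |R|=0.04840 <1
  x=-2.789: |R|=1.32569 >1
  x=-2.690: |R|=1.25644 >1
So |R|<1 on (-2.3333, 0).

(-2.3333,0); λ=-2 ⇒ h* = (7/3)/2 = 1.1667.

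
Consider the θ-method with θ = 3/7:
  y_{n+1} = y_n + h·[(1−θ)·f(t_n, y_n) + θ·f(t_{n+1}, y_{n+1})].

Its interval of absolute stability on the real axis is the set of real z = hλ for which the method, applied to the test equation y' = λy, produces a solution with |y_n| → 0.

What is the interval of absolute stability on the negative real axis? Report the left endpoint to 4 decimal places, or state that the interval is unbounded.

(-14.0000, 0).

With y'=λy (z=hλ):
  y_{n+1} = y_n + z·[4/7·y_n + 3/7·y_{n+1}] ⇒ (1 − 3/7z)y_{n+1} = (1 + 4/7z)y_n
  ⇒ R(z) = (1 + 4/7z)/(1 − 3/7z).

Need |R(x)|<1, x<0.
x=-1.35: |R|=0.1448
R=−1: 1+4/7x = −1+3/7x ⇒ -1/7x=2 ⇒ x=2/(-1/7)=-14.0000
Confirm numerically:
  x=-13.673: |R|=0.99319 <1
  x=-11.638: |R|=0.94365 <1
  x=-8.858: |R|=0.84685 <1
  x=-14.552: |R|=1.01090 >1
  x=-14.452: |R|=1.00898 >1
  x=-14.362: |R|=1.00723 >1
So |R|<1 on (-14.0000, 0).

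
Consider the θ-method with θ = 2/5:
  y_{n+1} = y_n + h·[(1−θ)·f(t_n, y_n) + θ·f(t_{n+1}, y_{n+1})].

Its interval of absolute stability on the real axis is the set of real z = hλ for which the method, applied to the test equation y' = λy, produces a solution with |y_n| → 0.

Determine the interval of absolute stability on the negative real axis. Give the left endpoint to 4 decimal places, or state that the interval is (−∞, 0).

On y'=λy, z=hλ:
  y_{n+1} = y_n + z·[3/5·y_n + 2/5·y_{n+1}] ⇒ (1 − 2/5z)y_{n+1} = (1 + 3/5z)y_n
  so R(z) = (1 + 3/5z)/(1 − 2/5z).

Solve |R(x)|<1 on ℝ⁻.
x=-1.48: |R|=0.0704
R=−1: 1+3/5x = −1+2/5x ⇒ -1/5x=2 ⇒ x=2/(-1/5)=-10.0000
Confirm numerically:
  x=-7.449: |R|=0.87180 <1
  x=-6.433: |R|=0.80035 <1
  x=-5.195: |R|=0.68778 <1
  x=-10.547: |R|=1.02096 >1
  x=-10.510: |R|=1.01960 >1
  x=-10.348: |R|=1.01354 >1
So |R|<1 on (-10.0000, 0).

z∈(-10.0000,0).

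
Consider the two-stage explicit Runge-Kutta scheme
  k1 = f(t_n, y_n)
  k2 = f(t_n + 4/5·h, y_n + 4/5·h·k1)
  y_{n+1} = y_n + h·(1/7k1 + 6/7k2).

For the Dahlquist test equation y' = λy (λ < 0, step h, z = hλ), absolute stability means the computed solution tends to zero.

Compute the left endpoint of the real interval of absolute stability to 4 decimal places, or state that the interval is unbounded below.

z* = -1.4583.

Set f=λy, z=hλ:
  k1=λy_n ⇒ h·k1=z·y_n;  k2=λ(1+4/5z)y_n ⇒ h·k2=z(1+4/5z)y_n
  y_{n+1}/y_n = 1 + 1/7z + 6/7z(1+4/5z) = 1 + z + 24/35z²
  ⇒ R(z) = 1 + z + 24/35z².

Boundary: |R(x)|=1, x<0.
x=-1.4: |R|=0.9440
R=1: x+24/35x²=0 ⇒ x=−35/24=-1.4583; min R=1−1/(4·24/35)=0.6354>−1
Confirm numerically:
  x=-0.989: |R|=0.68171 <1
  x=-0.746: |R|=0.63561 <1
  x=-0.610: |R|=0.64515 <1
  x=-1.925: |R|=1.61600 >1
  x=-1.854: |R|=1.50302 >1
  x=-1.611: |R|=1.16865 >1
Stable set (-1.4583, 0).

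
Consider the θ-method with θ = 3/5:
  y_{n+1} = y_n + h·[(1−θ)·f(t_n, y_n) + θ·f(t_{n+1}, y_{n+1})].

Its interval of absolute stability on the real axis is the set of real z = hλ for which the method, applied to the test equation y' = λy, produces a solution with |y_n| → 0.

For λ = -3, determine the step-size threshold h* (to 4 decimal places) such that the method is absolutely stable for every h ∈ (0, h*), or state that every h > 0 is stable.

Set f=λy, z=hλ:
  y_{n+1} = y_n + z·[2/5·y_n + 3/5·y_{n+1}] ⇒ (1 − 3/5z)y_{n+1} = (1 + 2/5z)y_n
  so R(z) = (1 + 2/5z)/(1 − 3/5z).

Need |R(x)|<1, x<0.
x=-0.85: |R|=0.4371
x=-2: |R|=0.0909
x=-10: |R|=0.4286
x=-100: |R|=0.6393
θ=3/5≥1/2 ⇒ |1+2/5x|<|1−3/5x| ∀x<0 ⇒ interval (−∞,0).

unbounded; (−∞, 0). Any h>0 works for λ=-3.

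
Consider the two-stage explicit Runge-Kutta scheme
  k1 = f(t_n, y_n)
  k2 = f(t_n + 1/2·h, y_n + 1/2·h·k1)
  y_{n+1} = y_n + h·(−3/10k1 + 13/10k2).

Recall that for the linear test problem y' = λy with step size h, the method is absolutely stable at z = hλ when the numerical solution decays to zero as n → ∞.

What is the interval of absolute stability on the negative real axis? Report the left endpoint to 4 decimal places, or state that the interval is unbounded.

On y'=λy, z=hλ:
  k1=λy_n ⇒ h·k1=z·y_n;  k2=λ(1+1/2z)y_n ⇒ h·k2=z(1+1/2z)y_n
  y_{n+1}/y_n = 1 − 3/10z + 13/10z(1+1/2z) = 1 + z + 13/20z²
  Hence R(z) = 1 + z + 13/20z².

Boundary: |R(x)|=1, x<0.
x=-1.64: |R|=1.1082
R=1: x+13/20x²=0 ⇒ x=−20/13=-1.5385; min R=1−1/(4·13/20)=0.6154>−1
Confirm numerically:
  x=-1.319: |R|=0.81184 <1
  x=-1.261: |R|=0.77258 <1
  x=-0.940: |R|=0.63434 <1
  x=-0.864: |R|=0.62122 <1
  x=-1.914: |R|=1.46721 >1
  x=-1.726: |R|=1.21040 >1
So |R|<1 on (-1.5385, 0).

(-1.5385, 0).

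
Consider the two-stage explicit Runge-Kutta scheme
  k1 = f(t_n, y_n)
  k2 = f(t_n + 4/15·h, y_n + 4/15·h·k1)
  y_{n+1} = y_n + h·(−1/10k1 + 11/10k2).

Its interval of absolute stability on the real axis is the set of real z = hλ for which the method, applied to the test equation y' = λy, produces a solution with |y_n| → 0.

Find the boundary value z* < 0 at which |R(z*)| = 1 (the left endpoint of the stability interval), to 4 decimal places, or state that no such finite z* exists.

On y'=λy, z=hλ:
  k1=λy_n ⇒ h·k1=z·y_n;  k2=λ(1+4/15z)y_n ⇒ h·k2=z(1+4/15z)y_n
  y_{n+1}/y_n = 1 − 1/10z + 11/10z(1+4/15z) = 1 + z + 22/75z²
  Hence R(z) = 1 + z + 22/75z².

Need |R(x)|<1, x<0.
x=-0.4: |R|=0.6469
R=1: x+22/75x²=0 ⇒ x=−75/22=-3.4091; min R=1−1/(4·22/75)=0.1477>−1
Confirm numerically:
  x=-3.274: |R|=0.87026 <1
  x=-2.611: |R|=0.38875 <1
  x=-2.497: |R|=0.33194 <1
  x=-1.684: |R|=0.14785 <1
  x=-3.886: |R|=1.54363 >1
  x=-3.781: |R|=1.41248 >1
  x=-3.732: |R|=1.35350 >1
So |R|<1 on (-3.4091, 0).

left endpoint -3.4091.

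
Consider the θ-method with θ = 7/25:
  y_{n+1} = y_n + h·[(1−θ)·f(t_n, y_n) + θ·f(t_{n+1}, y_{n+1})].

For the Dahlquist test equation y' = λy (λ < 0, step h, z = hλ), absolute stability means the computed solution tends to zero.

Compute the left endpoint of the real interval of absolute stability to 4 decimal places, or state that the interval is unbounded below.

z* = -4.5455.

Set f=λy, z=hλ:
  y_{n+1} = y_n + z·[18/25·y_n + 7/25·y_{n+1}] ⇒ (1 − 7/25z)y_{n+1} = (1 + 18/25z)y_n
  ⇒ R(z) = (1 + 18/25z)/(1 − 7/25z).

Boundary: |R(x)|=1, x<0.
x=-1.78: |R|=0.1879
R=−1: 1+18/25x = −1+7/25x ⇒ -11/25x=2 ⇒ x=2/(-11/25)=-4.5455
Confirm numerically:
  x=-4.114: |R|=0.91178 <1
  x=-3.120: |R|=0.66524 <1
  x=-2.861: |R|=0.58849 <1
  x=-2.182: |R|=0.35447 <1
  x=-5.028: |R|=1.08818 >1
  x=-4.719: |R|=1.03290 >1
  x=-4.603: |R|=1.01106 >1
Interval (-4.5455, 0).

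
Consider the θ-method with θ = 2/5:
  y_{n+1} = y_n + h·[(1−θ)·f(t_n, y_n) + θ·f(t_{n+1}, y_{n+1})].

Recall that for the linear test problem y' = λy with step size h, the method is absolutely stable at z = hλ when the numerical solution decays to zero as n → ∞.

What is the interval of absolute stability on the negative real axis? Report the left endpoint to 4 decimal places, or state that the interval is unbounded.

With y'=λy (z=hλ):
  y_{n+1} = y_n + z·[3/5·y_n + 2/5·y_{n+1}] ⇒ (1 − 2/5z)y_{n+1} = (1 + 3/5z)y_n
  Hence R(z) = (1 + 3/5z)/(1 − 2/5z).

Solve |R(x)|<1 on ℝ⁻.
x=-0.99: |R|=0.2908
R=−1: 1+3/5x = −1+2/5x ⇒ -1/5x=2 ⇒ x=2/(-1/5)=-10.0000
Confirm numerically:
  x=-8.561: |R|=0.93495 <1
  x=-8.082: |R|=0.90937 <1
  x=-6.520: |R|=0.80710 <1
  x=-6.053: |R|=0.76926 <1
  x=-10.541: |R|=1.02074 >1
  x=-10.445: |R|=1.01719 >1
  x=-10.036: |R|=1.00144 >1
So |R|<1 on (-10.0000, 0).

z∈(-10.0000,0).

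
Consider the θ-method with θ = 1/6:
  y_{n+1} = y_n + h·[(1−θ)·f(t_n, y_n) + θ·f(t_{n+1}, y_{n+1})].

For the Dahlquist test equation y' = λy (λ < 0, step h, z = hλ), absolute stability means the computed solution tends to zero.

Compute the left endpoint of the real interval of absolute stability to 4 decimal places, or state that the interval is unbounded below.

With y'=λy (z=hλ):
  y_{n+1} = y_n + z·[5/6·y_n + 1/6·y_{n+1}] ⇒ (1 − 1/6z)y_{n+1} = (1 + 5/6z)y_n
  Hence R(z) = (1 + 5/6z)/(1 − 1/6z).

Boundary: |R(x)|=1, x<0.
x=-0.97: |R|=0.1650
R=−1: 1+5/6x = −1+1/6x ⇒ -2/3x=2 ⇒ x=2/(-2/3)=-3.0000
Confirm numerically:
  x=-2.656: |R|=0.84104 <1
  x=-2.430: |R|=0.72954 <1
  x=-1.679: |R|=0.31189 <1
  x=-1.574: |R|=0.24690 <1
  x=-3.397: |R|=1.16899 >1
  x=-3.247: |R|=1.10685 >1
Stable set (-3.0000, 0).

z* = -3.0000.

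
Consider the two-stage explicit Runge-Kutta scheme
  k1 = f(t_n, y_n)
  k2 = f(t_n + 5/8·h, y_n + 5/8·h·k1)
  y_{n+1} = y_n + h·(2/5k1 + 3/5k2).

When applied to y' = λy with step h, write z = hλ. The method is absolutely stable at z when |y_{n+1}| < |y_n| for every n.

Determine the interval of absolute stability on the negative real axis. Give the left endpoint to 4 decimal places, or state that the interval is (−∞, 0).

z∈(-2.6667,0).

With y'=λy (z=hλ):
  k1=λy_n ⇒ h·k1=z·y_n;  k2=λ(1+5/8z)y_n ⇒ h·k2=z(1+5/8z)y_n
  y_{n+1}/y_n = 1 + 2/5z + 3/5z(1+5/8z) = 1 + z + 3/8z²
  R(z) = 1 + z + 3/8z².

Boundary: |R(x)|=1, x<0.
x=-0.78: |R|=0.4481
R=1: x+3/8x²=0 ⇒ x=−8/3=-2.6667; min R=1−1/(4·3/8)=0.3333>−1
Confirm numerically:
  x=-1.640: |R|=0.36860 <1
  x=-1.540: |R|=0.34935 <1
  x=-1.394: |R|=0.33471 <1
  x=-1.095: |R|=0.35463 <1
  x=-3.108: |R|=1.51437 >1
  x=-2.948: |R|=1.31101 >1
  x=-2.831: |R|=1.17446 >1
Stable set (-2.6667, 0).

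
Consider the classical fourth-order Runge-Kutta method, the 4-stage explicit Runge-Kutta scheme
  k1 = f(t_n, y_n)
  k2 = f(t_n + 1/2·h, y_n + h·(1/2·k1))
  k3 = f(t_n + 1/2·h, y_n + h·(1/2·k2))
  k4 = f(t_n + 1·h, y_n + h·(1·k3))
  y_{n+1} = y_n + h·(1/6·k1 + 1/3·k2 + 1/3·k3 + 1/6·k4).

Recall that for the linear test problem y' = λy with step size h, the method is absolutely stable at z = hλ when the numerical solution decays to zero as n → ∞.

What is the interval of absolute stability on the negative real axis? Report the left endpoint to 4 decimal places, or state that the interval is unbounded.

Set f=λy, z=hλ:
  order 4, 4-stage ⇒ R(z)=1+z+z^2/2+z^3/6+z^4/24
  (e.g. R(-0.3)=0.74084, |R|=0.74084)

Solve |R(x)|<1 on ℝ⁻.
x=-0.3: |R|=0.7408
|R(-3.16)|=1.7284 |R(-2.25)|=0.4507 |R(-2.16)|=0.4002
Bisect:
  x_lo=-3.1010 |R|=1.5901  x_hi=-0.2575 |R|=0.7730
  mid=-1.67925 |R|=0.27280 →hi
  mid=-2.39013 |R|=0.55034 →hi
  mid=-2.74557 |R|=0.94174 →hi
  mid=-2.92328 |R|=1.22878 →lo
  mid=-2.83442 |R|=1.07664 →lo
  mid=-2.79000 |R|=1.00711 →lo
  mid=-2.76778 |R|=0.97391 →hi
  ...
  [-2.78531,-2.78514] ⇒ x*=-2.7853
Interval (-2.7853, 0).

z∈(-2.7853,0).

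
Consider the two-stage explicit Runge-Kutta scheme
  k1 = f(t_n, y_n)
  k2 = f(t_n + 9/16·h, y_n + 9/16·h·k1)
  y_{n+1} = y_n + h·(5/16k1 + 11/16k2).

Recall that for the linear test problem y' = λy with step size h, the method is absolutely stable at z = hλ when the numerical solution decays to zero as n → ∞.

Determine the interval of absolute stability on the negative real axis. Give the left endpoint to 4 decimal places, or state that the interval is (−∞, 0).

z∈(-2.5859,0).

With y'=λy (z=hλ):
  k1=λy_n ⇒ h·k1=z·y_n;  k2=λ(1+9/16z)y_n ⇒ h·k2=z(1+9/16z)y_n
  y_{n+1}/y_n = 1 + 5/16z + 11/16z(1+9/16z) = 1 + z + 99/256z²
  R(z) = 1 + z + 99/256z².

Solve |R(x)|<1 on ℝ⁻.
x=-1.63: |R|=0.3975
R=1: x+99/256x²=0 ⇒ x=−256/99=-2.5859; min R=1−1/(4·99/256)=0.3535>−1
Confirm numerically:
  x=-2.251: |R|=0.70850 <1
  x=-2.079: |R|=0.59249 <1
  x=-1.475: |R|=0.36635 <1
  x=-1.214: |R|=0.35594 <1
  x=-2.932: |R|=1.39248 >1
  x=-2.931: |R|=1.39121 >1
Stable set (-2.5859, 0).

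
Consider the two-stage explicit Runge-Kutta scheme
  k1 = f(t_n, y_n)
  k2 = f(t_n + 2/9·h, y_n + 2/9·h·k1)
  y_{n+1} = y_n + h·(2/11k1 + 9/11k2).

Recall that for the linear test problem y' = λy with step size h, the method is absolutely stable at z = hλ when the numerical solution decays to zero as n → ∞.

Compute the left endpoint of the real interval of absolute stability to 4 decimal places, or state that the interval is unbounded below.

left endpoint -5.5000.

On y'=λy, z=hλ:
  k1=λy_n ⇒ h·k1=z·y_n;  k2=λ(1+2/9z)y_n ⇒ h·k2=z(1+2/9z)y_n
  y_{n+1}/y_n = 1 + 2/11z + 9/11z(1+2/9z) = 1 + z + 2/11z²
  Hence R(z) = 1 + z + 2/11z².

Need |R(x)|<1, x<0.
x=-0.44: |R|=0.5952
R=1: x+2/11x²=0 ⇒ x=−11/2=-5.5000; min R=1−1/(4·2/11)=-0.3750>−1
Confirm numerically:
  x=-3.930: |R|=0.12184 <1
  x=-3.251: |R|=0.32936 <1
  x=-2.841: |R|=0.37349 <1
  x=-2.837: |R|=0.37362 <1
  x=-5.918: |R|=1.44977 >1
  x=-5.868: |R|=1.39262 >1
  x=-5.784: |R|=1.29866 >1
Stable set (-5.5000, 0).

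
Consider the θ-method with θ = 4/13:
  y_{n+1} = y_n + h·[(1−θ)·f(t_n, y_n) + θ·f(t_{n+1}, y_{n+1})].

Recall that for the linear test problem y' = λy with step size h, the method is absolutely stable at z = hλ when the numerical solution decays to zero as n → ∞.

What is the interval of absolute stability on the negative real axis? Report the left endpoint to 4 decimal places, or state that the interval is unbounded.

z∈(-5.2000,0).

With y'=λy (z=hλ):
  y_{n+1} = y_n + z·[9/13·y_n + 4/13·y_{n+1}] ⇒ (1 − 4/13z)y_{n+1} = (1 + 9/13z)y_n
  R(z) = (1 + 9/13z)/(1 − 4/13z).

Boundary: |R(x)|=1, x<0.
x=-1.28: |R|=0.0817
R=−1: 1+9/13x = −1+4/13x ⇒ -5/13x=2 ⇒ x=2/(-5/13)=-5.2000
Confirm numerically:
  x=-2.850: |R|=0.51844 <1
  x=-2.848: |R|=0.51787 <1
  x=-2.350: |R|=0.36384 <1
  x=-5.520: |R|=1.04561 >1
  x=-5.512: |R|=1.04451 >1
  x=-5.354: |R|=1.02237 >1
Stable set (-5.2000, 0).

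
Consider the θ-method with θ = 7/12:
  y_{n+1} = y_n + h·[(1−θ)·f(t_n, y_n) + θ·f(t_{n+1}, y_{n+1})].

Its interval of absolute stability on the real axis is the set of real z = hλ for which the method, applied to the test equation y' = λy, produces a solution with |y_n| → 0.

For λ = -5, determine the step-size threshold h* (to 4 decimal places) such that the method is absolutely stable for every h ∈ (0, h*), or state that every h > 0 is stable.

With y'=λy (z=hλ):
  y_{n+1} = y_n + z·[5/12·y_n + 7/12·y_{n+1}] ⇒ (1 − 7/12z)y_{n+1} = (1 + 5/12z)y_n
  Hence R(z) = (1 + 5/12z)/(1 − 7/12z).

Find x<0 with |R(x)|<1.
x=-0.93: |R|=0.3971
x=-2: |R|=0.0769
x=-10: |R|=0.4634
x=-100: |R|=0.6854
θ=7/12≥1/2 ⇒ |1+5/12x|<|1−7/12x| ∀x<0 ⇒ unbounded interval.

interval (−∞, 0). Any h>0 works for λ=-5.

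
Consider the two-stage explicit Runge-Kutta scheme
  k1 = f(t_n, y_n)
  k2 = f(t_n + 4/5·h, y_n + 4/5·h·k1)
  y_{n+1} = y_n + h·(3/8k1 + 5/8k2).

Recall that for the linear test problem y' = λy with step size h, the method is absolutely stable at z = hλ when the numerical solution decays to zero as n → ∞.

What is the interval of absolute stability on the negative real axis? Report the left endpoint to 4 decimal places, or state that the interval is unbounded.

z∈(-2.0000,0).

Test eqn y'=λy, z=hλ:
  k1=λy_n ⇒ h·k1=z·y_n;  k2=λ(1+4/5z)y_n ⇒ h·k2=z(1+4/5z)y_n
  y_{n+1}/y_n = 1 + 3/8z + 5/8z(1+4/5z) = 1 + z + 1/2z²
  ⇒ R(z) = 1 + z + 1/2z².

Need |R(x)|<1, x<0.
x=-0.62: |R|=0.5722
R=1: x+1/2x²=0 ⇒ x=−2=-2.0000; min R=1−1/(4·1/2)=0.5000>−1
Confirm numerically:
  x=-1.817: |R|=0.83374 <1
  x=-1.775: |R|=0.80031 <1
  x=-1.547: |R|=0.64960 <1
  x=-1.519: |R|=0.63468 <1
  x=-2.481: |R|=1.59668 >1
  x=-2.478: |R|=1.59224 >1
  x=-2.120: |R|=1.12720 >1
Stable set (-2.0000, 0).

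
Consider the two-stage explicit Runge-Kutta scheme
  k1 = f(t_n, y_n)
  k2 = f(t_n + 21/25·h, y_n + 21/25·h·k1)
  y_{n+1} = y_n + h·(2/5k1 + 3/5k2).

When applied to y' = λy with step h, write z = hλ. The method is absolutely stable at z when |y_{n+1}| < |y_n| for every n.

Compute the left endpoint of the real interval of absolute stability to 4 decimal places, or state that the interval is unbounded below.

z* = -1.9841.

Set f=λy, z=hλ:
  k1=λy_n ⇒ h·k1=z·y_n;  k2=λ(1+21/25z)y_n ⇒ h·k2=z(1+21/25z)y_n
  y_{n+1}/y_n = 1 + 2/5z + 3/5z(1+21/25z) = 1 + z + 63/125z²
  Hence R(z) = 1 + z + 63/125z².

Boundary: |R(x)|=1, x<0.
x=-0.38: |R|=0.6928
R=1: x+63/125x²=0 ⇒ x=−125/63=-1.9841; min R=1−1/(4·63/125)=0.5040>−1
Confirm numerically:
  x=-1.922: |R|=0.93982 <1
  x=-1.760: |R|=0.80119 <1
  x=-1.451: |R|=0.61012 <1
  x=-1.424: |R|=0.59800 <1
  x=-2.292: |R|=1.35565 >1
  x=-2.290: |R|=1.35303 >1
  x=-2.252: |R|=1.30404 >1
Stable set (-1.9841, 0).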